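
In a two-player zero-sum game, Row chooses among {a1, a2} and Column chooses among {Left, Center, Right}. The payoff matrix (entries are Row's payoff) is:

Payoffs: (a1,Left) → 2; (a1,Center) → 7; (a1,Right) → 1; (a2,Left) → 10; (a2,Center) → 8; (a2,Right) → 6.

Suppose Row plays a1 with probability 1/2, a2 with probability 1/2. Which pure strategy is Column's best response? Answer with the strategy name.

Right

If Column plays Left, Row's expected payoff is (1/2)·2 + (1/2)·10 = 6.
If Column plays Center, Row's expected payoff is (1/2)·7 + (1/2)·8 = 15/2.
If Column plays Right, Row's expected payoff is (1/2)·1 + (1/2)·6 = 7/2.
Column minimizes Row's payoff; the smallest is 7/2, so the best response is Right.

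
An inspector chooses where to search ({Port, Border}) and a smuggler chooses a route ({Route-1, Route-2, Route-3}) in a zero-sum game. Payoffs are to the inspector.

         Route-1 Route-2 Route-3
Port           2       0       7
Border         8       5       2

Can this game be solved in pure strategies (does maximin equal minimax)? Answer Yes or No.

No

Row minima: Port → 0, Border → 2; maximin = 2.
Column maxima: Route-1 → 8, Route-2 → 5, Route-3 → 7; minimax = 5.
2 ≠ 5, so no pure-strategy equilibrium exists.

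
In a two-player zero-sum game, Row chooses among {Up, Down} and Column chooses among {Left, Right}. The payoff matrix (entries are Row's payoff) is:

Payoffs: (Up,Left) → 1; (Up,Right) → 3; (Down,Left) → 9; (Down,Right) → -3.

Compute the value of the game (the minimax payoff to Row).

Row minima: Up → 1, Down → -3; maximin = 1.
Column maxima: Left → 9, Right → 3; minimax = 3.
1 ≠ 3, so there is no saddle point; optimal play is mixed.
Let Row play Up with probability p. Expected payoff against Left: 1p + 9(1−p) = −8p + 9; against Right: 3p + (-3)(1−p) = 6p − 3.
Setting these equal: −8p + 9 = 6p − 3 ⇒ −14p = -12 ⇒ p = 6/7, and the value is (-8)·(6/7) + 9 = 15/7.
For Column: with q = P(Left), equating Up's and Down's payoffs gives −2q + 3 = 12q − 3 ⇒ q = 3/7.

15/7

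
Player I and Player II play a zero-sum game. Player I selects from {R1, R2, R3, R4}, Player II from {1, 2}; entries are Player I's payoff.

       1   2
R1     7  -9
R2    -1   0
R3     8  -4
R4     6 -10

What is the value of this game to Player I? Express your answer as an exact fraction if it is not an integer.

Row minima: R1 → -9, R2 → -1, R3 → -4, R4 → -10; maximin = -1.
Column maxima: 1 → 8, 2 → 0; minimax = 0.
-1 ≠ 0, so there is no saddle point; optimal play is mixed.
R1 is strictly dominated by R3, so Player I never plays it.
R4 is strictly dominated by R3, so Player I never plays it.
On the remaining 2×2 (R2, R3 vs 1, 2):
Let Player I play R2 with probability p. Expected payoff against 1: (-1)p + 8(1−p) = −9p + 8; against 2: 0p + (-4)(1−p) = 4p − 4.
Setting these equal: −9p + 8 = 4p − 4 ⇒ −13p = -12 ⇒ p = 12/13, and the value is (-9)·(12/13) + 8 = -4/13.
For Player II: with q = P(1), equating R2's and R3's payoffs gives −q = 12q − 4 ⇒ q = 4/13.

-4/13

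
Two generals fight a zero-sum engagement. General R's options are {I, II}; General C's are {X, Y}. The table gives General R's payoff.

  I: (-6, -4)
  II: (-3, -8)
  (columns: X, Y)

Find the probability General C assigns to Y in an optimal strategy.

3/7

Row minima: I → -6, II → -8; maximin = -6.
Column maxima: X → -3, Y → -4; minimax = -4.
-6 ≠ -4, so there is no saddle point; optimal play is mixed.
Let General R play I with probability p. Expected payoff against X: (-6)p + (-3)(1−p) = −3p − 3; against Y: (-4)p + (-8)(1−p) = 4p − 8.
Setting these equal: −3p − 3 = 4p − 8 ⇒ −7p = -5 ⇒ p = 5/7, and the value is (-3)·(5/7) − 3 = -36/7.
For General C: with q = P(X), equating I's and II's payoffs gives −2q − 4 = 5q − 8 ⇒ q = 4/7.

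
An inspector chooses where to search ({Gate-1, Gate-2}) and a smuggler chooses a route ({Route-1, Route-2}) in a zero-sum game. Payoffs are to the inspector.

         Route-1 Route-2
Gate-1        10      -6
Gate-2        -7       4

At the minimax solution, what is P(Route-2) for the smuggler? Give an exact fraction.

17/27

Row minima: Gate-1 → -6, Gate-2 → -7; maximin = -6.
Column maxima: Route-1 → 10, Route-2 → 4; minimax = 4.
-6 ≠ 4, so there is no saddle point; optimal play is mixed.
Let the inspector play Gate-1 with probability p. Expected payoff against Route-1: 10p + (-7)(1−p) = 17p − 7; against Route-2: (-6)p + 4(1−p) = −10p + 4.
Setting these equal: 17p − 7 = −10p + 4 ⇒ 27p = 11 ⇒ p = 11/27, and the value is (17)·(11/27) − 7 = -2/27.
For the smuggler: with q = P(Route-1), equating Gate-1's and Gate-2's payoffs gives 16q − 6 = −11q + 4 ⇒ q = 10/27.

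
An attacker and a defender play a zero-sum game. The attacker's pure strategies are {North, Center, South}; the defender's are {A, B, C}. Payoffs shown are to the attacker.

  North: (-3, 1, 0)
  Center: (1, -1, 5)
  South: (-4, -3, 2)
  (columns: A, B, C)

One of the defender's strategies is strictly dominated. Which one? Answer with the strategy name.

A holds the attacker's payoff strictly below C in every row: -3 < 0, 1 < 5, -4 < 2.
So C is strictly dominated for the defender.

C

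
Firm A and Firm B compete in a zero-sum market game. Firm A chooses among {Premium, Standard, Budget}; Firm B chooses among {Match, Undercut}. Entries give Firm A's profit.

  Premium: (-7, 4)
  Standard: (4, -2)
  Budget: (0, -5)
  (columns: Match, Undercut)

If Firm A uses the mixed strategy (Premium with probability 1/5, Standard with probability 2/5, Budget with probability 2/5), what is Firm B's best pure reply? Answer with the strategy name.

If Firm B plays Match, Firm A's expected payoff is (1/5)·(-7) + (2/5)·4 + (2/5)·0 = 1/5.
If Firm B plays Undercut, Firm A's expected payoff is (1/5)·4 + (2/5)·(-2) + (2/5)·(-5) = -2.
Firm B minimizes Firm A's payoff; the smallest is -2, so the best response is Undercut.

Undercut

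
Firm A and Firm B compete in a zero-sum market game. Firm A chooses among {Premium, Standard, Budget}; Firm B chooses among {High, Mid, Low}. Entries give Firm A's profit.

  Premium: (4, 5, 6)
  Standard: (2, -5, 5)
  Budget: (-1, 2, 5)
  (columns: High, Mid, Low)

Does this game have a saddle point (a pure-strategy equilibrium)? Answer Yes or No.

Yes

Row minima: Premium → 4, Standard → -5, Budget → -1; maximin = 4.
Column maxima: High → 4, Mid → 5, Low → 6; minimax = 4.
maximin = minimax = 4, so a saddle point exists.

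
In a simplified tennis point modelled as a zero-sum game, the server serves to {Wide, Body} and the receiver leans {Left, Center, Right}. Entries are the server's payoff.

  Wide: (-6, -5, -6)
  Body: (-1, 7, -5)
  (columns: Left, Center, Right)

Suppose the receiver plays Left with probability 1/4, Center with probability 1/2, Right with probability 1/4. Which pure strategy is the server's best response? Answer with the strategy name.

Expected payoff of Wide: (1/4)·(-6) + (1/2)·(-5) + (1/4)·(-6) = -11/2.
Expected payoff of Body: (1/4)·(-1) + (1/2)·7 + (1/4)·(-5) = 2.
The largest is 2, so the server's best response is Body.

Body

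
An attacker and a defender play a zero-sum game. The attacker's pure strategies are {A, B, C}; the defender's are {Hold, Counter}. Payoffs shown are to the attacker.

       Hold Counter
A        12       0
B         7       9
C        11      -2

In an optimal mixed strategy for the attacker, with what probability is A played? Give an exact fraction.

1/7

Row minima: A → 0, B → 7, C → -2; maximin = 7.
Column maxima: Hold → 12, Counter → 9; minimax = 9.
7 ≠ 9, so there is no saddle point; optimal play is mixed.
C is strictly dominated by A, so the attacker never plays it.
On the remaining 2×2 (A, B vs Hold, Counter):
Let the attacker play A with probability p. Expected payoff against Hold: 12p + 7(1−p) = 5p + 7; against Counter: 0p + 9(1−p) = −9p + 9.
Setting these equal: 5p + 7 = −9p + 9 ⇒ 14p = 2 ⇒ p = 1/7, and the value is (5)·(1/7) + 7 = 54/7.
For the defender: with q = P(Hold), equating A's and B's payoffs gives 12q = −2q + 9 ⇒ q = 9/14.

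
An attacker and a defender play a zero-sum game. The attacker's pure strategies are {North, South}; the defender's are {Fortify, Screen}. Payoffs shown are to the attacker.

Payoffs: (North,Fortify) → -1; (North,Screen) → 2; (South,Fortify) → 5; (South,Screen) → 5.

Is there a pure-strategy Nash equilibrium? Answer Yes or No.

Row minima: North → -1, South → 5; maximin = 5.
Column maxima: Fortify → 5, Screen → 5; minimax = 5.
maximin = minimax = 5, so a saddle point exists.

Yes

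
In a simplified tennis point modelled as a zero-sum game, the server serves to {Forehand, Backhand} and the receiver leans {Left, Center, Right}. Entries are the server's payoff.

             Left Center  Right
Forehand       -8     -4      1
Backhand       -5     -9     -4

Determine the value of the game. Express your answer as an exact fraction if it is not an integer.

-13/2

Row minima: Forehand → -8, Backhand → -9; maximin = -8.
Column maxima: Left → -5, Center → -4, Right → 1; minimax = -5.
-8 ≠ -5, so there is no saddle point; optimal play is mixed.
Right is strictly dominated by Left (it gives the server strictly more in every row), so the receiver never plays it.
On the remaining 2×2 (Forehand, Backhand vs Left, Center):
Let the server play Forehand with probability p. Expected payoff against Left: (-8)p + (-5)(1−p) = −3p − 5; against Center: (-4)p + (-9)(1−p) = 5p − 9.
Setting these equal: −3p − 5 = 5p − 9 ⇒ −8p = -4 ⇒ p = 1/2, and the value is (-3)·(1/2) − 5 = -13/2.
For the receiver: with q = P(Left), equating Forehand's and Backhand's payoffs gives −4q − 4 = 4q − 9 ⇒ q = 5/8.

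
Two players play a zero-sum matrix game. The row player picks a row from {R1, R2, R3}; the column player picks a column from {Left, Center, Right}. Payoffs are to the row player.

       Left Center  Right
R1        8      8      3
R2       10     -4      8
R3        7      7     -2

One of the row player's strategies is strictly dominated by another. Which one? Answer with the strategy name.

R1 gives a strictly higher payoff than R3 against every column: 8 > 7, 8 > 7, 3 > -2.
So R3 is strictly dominated and the row player never plays it.

R3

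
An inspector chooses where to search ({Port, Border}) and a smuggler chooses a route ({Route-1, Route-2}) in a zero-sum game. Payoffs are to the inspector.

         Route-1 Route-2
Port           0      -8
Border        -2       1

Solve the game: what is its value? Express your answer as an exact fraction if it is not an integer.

-16/11

Row minima: Port → -8, Border → -2; maximin = -2.
Column maxima: Route-1 → 0, Route-2 → 1; minimax = 0.
-2 ≠ 0, so there is no saddle point; optimal play is mixed.
Let the inspector play Port with probability p. Expected payoff against Route-1: 0p + (-2)(1−p) = 2p − 2; against Route-2: (-8)p + 1(1−p) = −9p + 1.
Setting these equal: 2p − 2 = −9p + 1 ⇒ 11p = 3 ⇒ p = 3/11, and the value is (2)·(3/11) − 2 = -16/11.
For the smuggler: with q = P(Route-1), equating Port's and Border's payoffs gives 8q − 8 = −3q + 1 ⇒ q = 9/11.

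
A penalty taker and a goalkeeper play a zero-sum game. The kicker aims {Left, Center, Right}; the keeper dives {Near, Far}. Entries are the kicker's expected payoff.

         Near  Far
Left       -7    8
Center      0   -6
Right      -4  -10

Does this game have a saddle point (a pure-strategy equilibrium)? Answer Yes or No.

No

Row minima: Left → -7, Center → -6, Right → -10; maximin = -6.
Column maxima: Near → 0, Far → 8; minimax = 0.
-6 ≠ 0, so no pure-strategy equilibrium exists.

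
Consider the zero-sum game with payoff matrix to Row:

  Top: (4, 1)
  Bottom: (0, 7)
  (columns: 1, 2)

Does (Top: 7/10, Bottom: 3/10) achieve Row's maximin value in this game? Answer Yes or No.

Against 1 this mix gives (7/10)·4 + (3/10)·0 = 14/5.
Against 2 this mix gives (7/10)·1 + (3/10)·7 = 14/5.
All of Column's active replies (1, 2) yield 14/5, and no column does worse for Row. The mix makes Column indifferent and guarantees 14/5, so it is optimal.

Yes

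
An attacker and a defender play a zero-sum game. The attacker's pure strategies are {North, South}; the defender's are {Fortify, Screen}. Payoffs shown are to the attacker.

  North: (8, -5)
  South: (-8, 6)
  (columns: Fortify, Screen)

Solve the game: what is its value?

Row minima: North → -5, South → -8; maximin = -5.
Column maxima: Fortify → 8, Screen → 6; minimax = 6.
-5 ≠ 6, so there is no saddle point; optimal play is mixed.
Let the attacker play North with probability p. Expected payoff against Fortify: 8p + (-8)(1−p) = 16p − 8; against Screen: (-5)p + 6(1−p) = −11p + 6.
Setting these equal: 16p − 8 = −11p + 6 ⇒ 27p = 14 ⇒ p = 14/27, and the value is (16)·(14/27) − 8 = 8/27.
For the defender: with q = P(Fortify), equating North's and South's payoffs gives 13q − 5 = −14q + 6 ⇒ q = 11/27.

8/27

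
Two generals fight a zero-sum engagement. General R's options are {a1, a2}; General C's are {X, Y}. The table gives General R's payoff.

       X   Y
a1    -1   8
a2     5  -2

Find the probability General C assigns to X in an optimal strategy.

Row minima: a1 → -1, a2 → -2; maximin = -1.
Column maxima: X → 5, Y → 8; minimax = 5.
-1 ≠ 5, so there is no saddle point; optimal play is mixed.
Let General R play a1 with probability p. Expected payoff against X: (-1)p + 5(1−p) = −6p + 5; against Y: 8p + (-2)(1−p) = 10p − 2.
Setting these equal: −6p + 5 = 10p − 2 ⇒ −16p = -7 ⇒ p = 7/16, and the value is (-6)·(7/16) + 5 = 19/8.
For General C: with q = P(X), equating a1's and a2's payoffs gives −9q + 8 = 7q − 2 ⇒ q = 5/8.

5/8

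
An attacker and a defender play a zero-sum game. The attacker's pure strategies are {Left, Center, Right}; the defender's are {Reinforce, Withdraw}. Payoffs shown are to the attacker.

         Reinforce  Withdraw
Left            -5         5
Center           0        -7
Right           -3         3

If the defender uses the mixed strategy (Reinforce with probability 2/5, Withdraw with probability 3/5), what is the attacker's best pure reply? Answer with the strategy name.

Left

Expected payoff of Left: (2/5)·(-5) + (3/5)·5 = 1.
Expected payoff of Center: (2/5)·0 + (3/5)·(-7) = -21/5.
Expected payoff of Right: (2/5)·(-3) + (3/5)·3 = 3/5.
The largest is 1, so the attacker's best response is Left.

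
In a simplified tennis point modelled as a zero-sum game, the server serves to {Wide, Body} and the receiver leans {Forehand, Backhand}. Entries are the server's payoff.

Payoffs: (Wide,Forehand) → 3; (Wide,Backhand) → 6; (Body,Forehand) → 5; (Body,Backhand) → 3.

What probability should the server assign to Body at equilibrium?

3/5

Row minima: Wide → 3, Body → 3; maximin = 3.
Column maxima: Forehand → 5, Backhand → 6; minimax = 5.
3 ≠ 5, so there is no saddle point; optimal play is mixed.
Let the server play Wide with probability p. Expected payoff against Forehand: 3p + 5(1−p) = −2p + 5; against Backhand: 6p + 3(1−p) = 3p + 3.
Setting these equal: −2p + 5 = 3p + 3 ⇒ −5p = -2 ⇒ p = 2/5, and the value is (-2)·(2/5) + 5 = 21/5.
For the receiver: with q = P(Forehand), equating Wide's and Body's payoffs gives −3q + 6 = 2q + 3 ⇒ q = 3/5.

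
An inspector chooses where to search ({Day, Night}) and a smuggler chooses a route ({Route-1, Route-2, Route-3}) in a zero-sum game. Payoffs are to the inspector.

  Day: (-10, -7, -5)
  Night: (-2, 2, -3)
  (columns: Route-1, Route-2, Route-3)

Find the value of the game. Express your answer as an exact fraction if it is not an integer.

Row minima: Day → -10, Night → -3; maximin = -3.
Column maxima: Route-1 → -2, Route-2 → 2, Route-3 → -3; minimax = -3.
Since maximin = minimax = -3, there is a saddle point and the value is -3.

-3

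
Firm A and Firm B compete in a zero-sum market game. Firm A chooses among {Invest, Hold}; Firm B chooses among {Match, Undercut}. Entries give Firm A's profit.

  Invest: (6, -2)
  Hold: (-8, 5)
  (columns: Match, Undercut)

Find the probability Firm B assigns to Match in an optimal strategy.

Row minima: Invest → -2, Hold → -8; maximin = -2.
Column maxima: Match → 6, Undercut → 5; minimax = 5.
-2 ≠ 5, so there is no saddle point; optimal play is mixed.
Let Firm A play Invest with probability p. Expected payoff against Match: 6p + (-8)(1−p) = 14p − 8; against Undercut: (-2)p + 5(1−p) = −7p + 5.
Setting these equal: 14p − 8 = −7p + 5 ⇒ 21p = 13 ⇒ p = 13/21, and the value is (14)·(13/21) − 8 = 2/3.
For Firm B: with q = P(Match), equating Invest's and Hold's payoffs gives 8q − 2 = −13q + 5 ⇒ q = 1/3.

1/3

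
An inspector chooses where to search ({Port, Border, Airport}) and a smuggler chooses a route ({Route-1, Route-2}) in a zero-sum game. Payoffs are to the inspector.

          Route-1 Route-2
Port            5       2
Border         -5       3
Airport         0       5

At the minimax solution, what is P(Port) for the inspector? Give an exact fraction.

Row minima: Port → 2, Border → -5, Airport → 0; maximin = 2.
Column maxima: Route-1 → 5, Route-2 → 5; minimax = 5.
2 ≠ 5, so there is no saddle point; optimal play is mixed.
Border is strictly dominated by Airport, so the inspector never plays it.
On the remaining 2×2 (Port, Airport vs Route-1, Route-2):
Let the inspector play Port with probability p. Expected payoff against Route-1: 5p + 0(1−p) = 5p; against Route-2: 2p + 5(1−p) = −3p + 5.
Setting these equal: 5p = −3p + 5 ⇒ 8p = 5 ⇒ p = 5/8, and the value is (5)·(5/8) = 25/8.
For the smuggler: with q = P(Route-1), equating Port's and Airport's payoffs gives 3q + 2 = −5q + 5 ⇒ q = 3/8.

5/8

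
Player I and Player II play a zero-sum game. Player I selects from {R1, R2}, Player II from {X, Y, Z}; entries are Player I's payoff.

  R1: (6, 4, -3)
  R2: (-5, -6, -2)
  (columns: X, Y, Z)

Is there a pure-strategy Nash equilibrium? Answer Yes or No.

Row minima: R1 → -3, R2 → -6; maximin = -3.
Column maxima: X → 6, Y → 4, Z → -2; minimax = -2.
-3 ≠ -2, so no pure-strategy equilibrium exists.

No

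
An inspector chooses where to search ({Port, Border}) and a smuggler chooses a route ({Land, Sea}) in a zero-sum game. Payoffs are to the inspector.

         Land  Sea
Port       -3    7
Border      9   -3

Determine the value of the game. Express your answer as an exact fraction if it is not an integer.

27/11

Row minima: Port → -3, Border → -3; maximin = -3.
Column maxima: Land → 9, Sea → 7; minimax = 7.
-3 ≠ 7, so there is no saddle point; optimal play is mixed.
Let the inspector play Port with probability p. Expected payoff against Land: (-3)p + 9(1−p) = −12p + 9; against Sea: 7p + (-3)(1−p) = 10p − 3.
Setting these equal: −12p + 9 = 10p − 3 ⇒ −22p = -12 ⇒ p = 6/11, and the value is (-12)·(6/11) + 9 = 27/11.
For the smuggler: with q = P(Land), equating Port's and Border's payoffs gives −10q + 7 = 12q − 3 ⇒ q = 5/11.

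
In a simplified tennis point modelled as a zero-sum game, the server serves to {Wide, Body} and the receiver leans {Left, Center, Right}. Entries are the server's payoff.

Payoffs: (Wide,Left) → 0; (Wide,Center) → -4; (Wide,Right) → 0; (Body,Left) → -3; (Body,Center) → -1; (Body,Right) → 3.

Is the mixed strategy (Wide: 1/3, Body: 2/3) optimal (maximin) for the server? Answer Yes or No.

Yes

Against Left this mix gives (1/3)·0 + (2/3)·(-3) = -2.
Against Center this mix gives (1/3)·(-4) + (2/3)·(-1) = -2.
Against Right this mix gives (1/3)·0 + (2/3)·3 = 2.
All of the receiver's active replies (Left, Center) yield -2, and no column does worse for the server. The mix makes the receiver indifferent and guarantees -2, so it is optimal.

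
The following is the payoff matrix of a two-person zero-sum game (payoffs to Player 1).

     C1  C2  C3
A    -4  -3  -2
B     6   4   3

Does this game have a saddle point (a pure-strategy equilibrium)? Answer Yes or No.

Row minima: A → -4, B → 3; maximin = 3.
Column maxima: C1 → 6, C2 → 4, C3 → 3; minimax = 3.
maximin = minimax = 3, so a saddle point exists.

Yes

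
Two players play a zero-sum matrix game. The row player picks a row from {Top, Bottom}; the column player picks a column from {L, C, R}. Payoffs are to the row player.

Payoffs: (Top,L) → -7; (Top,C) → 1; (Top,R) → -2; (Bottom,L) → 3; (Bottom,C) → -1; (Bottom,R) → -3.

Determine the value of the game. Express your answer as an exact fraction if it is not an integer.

Row minima: Top → -7, Bottom → -3; maximin = -3.
Column maxima: L → 3, C → 1, R → -2; minimax = -2.
-3 ≠ -2, so there is no saddle point; optimal play is mixed.
C is strictly dominated by R (it gives the row player strictly more in every row), so the column player never plays it.
On the remaining 2×2 (Top, Bottom vs L, R):
Let the row player play Top with probability p. Expected payoff against L: (-7)p + 3(1−p) = −10p + 3; against R: (-2)p + (-3)(1−p) = p − 3.
Setting these equal: −10p + 3 = p − 3 ⇒ −11p = -6 ⇒ p = 6/11, and the value is (-10)·(6/11) + 3 = -27/11.
For the column player: with q = P(L), equating Top's and Bottom's payoffs gives −5q − 2 = 6q − 3 ⇒ q = 1/11.

-27/11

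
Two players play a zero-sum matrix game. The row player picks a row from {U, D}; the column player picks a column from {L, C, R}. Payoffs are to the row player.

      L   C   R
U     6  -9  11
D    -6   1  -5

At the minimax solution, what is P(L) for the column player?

5/11

Row minima: U → -9, D → -6; maximin = -6.
Column maxima: L → 6, C → 1, R → 11; minimax = 1.
-6 ≠ 1, so there is no saddle point; optimal play is mixed.
R is strictly dominated by L (it gives the row player strictly more in every row), so the column player never plays it.
On the remaining 2×2 (U, D vs L, C):
Let the row player play U with probability p. Expected payoff against L: 6p + (-6)(1−p) = 12p − 6; against C: (-9)p + 1(1−p) = −10p + 1.
Setting these equal: 12p − 6 = −10p + 1 ⇒ 22p = 7 ⇒ p = 7/22, and the value is (12)·(7/22) − 6 = -24/11.
For the column player: with q = P(L), equating U's and D's payoffs gives 15q − 9 = −7q + 1 ⇒ q = 5/11.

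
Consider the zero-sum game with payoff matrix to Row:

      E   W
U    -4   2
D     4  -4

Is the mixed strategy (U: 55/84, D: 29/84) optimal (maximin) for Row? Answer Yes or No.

Against E this mix gives (55/84)·(-4) + (29/84)·4 = -26/21.
Against W this mix gives (55/84)·2 + (29/84)·(-4) = -1/14.
Column will play E, holding Row to -26/21. Shifting weight toward the row that does better against E would raise this floor (the equalizing mix achieves -4/7 against both E and W), so the proposed strategy is not optimal.

No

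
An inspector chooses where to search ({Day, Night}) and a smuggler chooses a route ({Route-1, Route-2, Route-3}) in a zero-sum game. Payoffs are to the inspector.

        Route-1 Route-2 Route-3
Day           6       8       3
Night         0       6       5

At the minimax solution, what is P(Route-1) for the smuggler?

Row minima: Day → 3, Night → 0; maximin = 3.
Column maxima: Route-1 → 6, Route-2 → 8, Route-3 → 5; minimax = 5.
3 ≠ 5, so there is no saddle point; optimal play is mixed.
Route-2 is strictly dominated by Route-1 (it gives the inspector strictly more in every row), so the smuggler never plays it.
On the remaining 2×2 (Day, Night vs Route-1, Route-3):
Let the inspector play Day with probability p. Expected payoff against Route-1: 6p + 0(1−p) = 6p; against Route-3: 3p + 5(1−p) = −2p + 5.
Setting these equal: 6p = −2p + 5 ⇒ 8p = 5 ⇒ p = 5/8, and the value is (6)·(5/8) = 15/4.
For the smuggler: with q = P(Route-1), equating Day's and Night's payoffs gives 3q + 3 = −5q + 5 ⇒ q = 1/4.

1/4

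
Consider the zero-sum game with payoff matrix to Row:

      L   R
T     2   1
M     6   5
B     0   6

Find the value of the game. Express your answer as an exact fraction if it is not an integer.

36/7

Row minima: T → 1, M → 5, B → 0; maximin = 5.
Column maxima: L → 6, R → 6; minimax = 6.
5 ≠ 6, so there is no saddle point; optimal play is mixed.
T is strictly dominated by M, so Row never plays it.
On the remaining 2×2 (M, B vs L, R):
Let Row play M with probability p. Expected payoff against L: 6p + 0(1−p) = 6p; against R: 5p + 6(1−p) = −p + 6.
Setting these equal: 6p = −p + 6 ⇒ 7p = 6 ⇒ p = 6/7, and the value is (6)·(6/7) = 36/7.
For Column: with q = P(L), equating M's and B's payoffs gives q + 5 = −6q + 6 ⇒ q = 1/7.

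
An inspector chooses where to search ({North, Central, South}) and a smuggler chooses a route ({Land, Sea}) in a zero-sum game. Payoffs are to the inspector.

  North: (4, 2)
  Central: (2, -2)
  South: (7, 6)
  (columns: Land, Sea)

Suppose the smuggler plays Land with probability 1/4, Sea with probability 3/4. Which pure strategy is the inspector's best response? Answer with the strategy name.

Expected payoff of North: (1/4)·4 + (3/4)·2 = 5/2.
Expected payoff of Central: (1/4)·2 + (3/4)·(-2) = -1.
Expected payoff of South: (1/4)·7 + (3/4)·6 = 25/4.
The largest is 25/4, so the inspector's best response is South.

South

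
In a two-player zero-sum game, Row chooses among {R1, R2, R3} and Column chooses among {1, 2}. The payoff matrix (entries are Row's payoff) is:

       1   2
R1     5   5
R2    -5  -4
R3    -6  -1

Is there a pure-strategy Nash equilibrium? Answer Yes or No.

Row minima: R1 → 5, R2 → -5, R3 → -6; maximin = 5.
Column maxima: 1 → 5, 2 → 5; minimax = 5.
maximin = minimax = 5, so a saddle point exists.

Yes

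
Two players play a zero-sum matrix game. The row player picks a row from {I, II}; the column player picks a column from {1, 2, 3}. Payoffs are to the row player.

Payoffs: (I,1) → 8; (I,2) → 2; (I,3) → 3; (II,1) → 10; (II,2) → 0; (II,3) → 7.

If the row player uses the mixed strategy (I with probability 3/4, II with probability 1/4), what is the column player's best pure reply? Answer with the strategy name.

2

If the column player plays 1, the row player's expected payoff is (3/4)·8 + (1/4)·10 = 17/2.
If the column player plays 2, the row player's expected payoff is (3/4)·2 + (1/4)·0 = 3/2.
If the column player plays 3, the row player's expected payoff is (3/4)·3 + (1/4)·7 = 4.
The column player minimizes the row player's payoff; the smallest is 3/2, so the best response is 2.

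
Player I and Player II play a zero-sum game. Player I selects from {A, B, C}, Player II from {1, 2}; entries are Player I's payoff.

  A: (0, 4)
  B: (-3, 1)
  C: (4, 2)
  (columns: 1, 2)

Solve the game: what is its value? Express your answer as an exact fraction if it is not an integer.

8/3

Row minima: A → 0, B → -3, C → 2; maximin = 2.
Column maxima: 1 → 4, 2 → 4; minimax = 4.
2 ≠ 4, so there is no saddle point; optimal play is mixed.
B is strictly dominated by A, so Player I never plays it.
On the remaining 2×2 (A, C vs 1, 2):
Let Player I play A with probability p. Expected payoff against 1: 0p + 4(1−p) = −4p + 4; against 2: 4p + 2(1−p) = 2p + 2.
Setting these equal: −4p + 4 = 2p + 2 ⇒ −6p = -2 ⇒ p = 1/3, and the value is (-4)·(1/3) + 4 = 8/3.
For Player II: with q = P(1), equating A's and C's payoffs gives −4q + 4 = 2q + 2 ⇒ q = 1/3.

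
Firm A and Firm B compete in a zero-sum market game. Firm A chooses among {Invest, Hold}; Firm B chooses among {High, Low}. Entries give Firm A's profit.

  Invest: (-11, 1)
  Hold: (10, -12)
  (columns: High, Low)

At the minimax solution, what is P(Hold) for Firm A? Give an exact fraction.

Row minima: Invest → -11, Hold → -12; maximin = -11.
Column maxima: High → 10, Low → 1; minimax = 1.
-11 ≠ 1, so there is no saddle point; optimal play is mixed.
Let Firm A play Invest with probability p. Expected payoff against High: (-11)p + 10(1−p) = −21p + 10; against Low: 1p + (-12)(1−p) = 13p − 12.
Setting these equal: −21p + 10 = 13p − 12 ⇒ −34p = -22 ⇒ p = 11/17, and the value is (-21)·(11/17) + 10 = -61/17.
For Firm B: with q = P(High), equating Invest's and Hold's payoffs gives −12q + 1 = 22q − 12 ⇒ q = 13/34.

6/17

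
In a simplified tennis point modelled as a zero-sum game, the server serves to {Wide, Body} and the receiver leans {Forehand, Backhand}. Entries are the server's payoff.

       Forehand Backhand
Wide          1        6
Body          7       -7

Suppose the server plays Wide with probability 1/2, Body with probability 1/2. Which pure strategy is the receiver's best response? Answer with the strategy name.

If the receiver plays Forehand, the server's expected payoff is (1/2)·1 + (1/2)·7 = 4.
If the receiver plays Backhand, the server's expected payoff is (1/2)·6 + (1/2)·(-7) = -1/2.
The receiver minimizes the server's payoff; the smallest is -1/2, so the best response is Backhand.

Backhand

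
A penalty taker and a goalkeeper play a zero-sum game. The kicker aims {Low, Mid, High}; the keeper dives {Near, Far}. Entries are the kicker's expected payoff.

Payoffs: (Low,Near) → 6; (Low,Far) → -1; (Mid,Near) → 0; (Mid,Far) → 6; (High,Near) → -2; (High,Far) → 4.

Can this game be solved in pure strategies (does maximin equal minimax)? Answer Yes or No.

Row minima: Low → -1, Mid → 0, High → -2; maximin = 0.
Column maxima: Near → 6, Far → 6; minimax = 6.
0 ≠ 6, so no pure-strategy equilibrium exists.

No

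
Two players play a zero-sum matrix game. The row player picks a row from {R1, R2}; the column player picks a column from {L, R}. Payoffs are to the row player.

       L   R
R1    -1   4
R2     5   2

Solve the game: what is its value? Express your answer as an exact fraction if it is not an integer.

Row minima: R1 → -1, R2 → 2; maximin = 2.
Column maxima: L → 5, R → 4; minimax = 4.
2 ≠ 4, so there is no saddle point; optimal play is mixed.
Let the row player play R1 with probability p. Expected payoff against L: (-1)p + 5(1−p) = −6p + 5; against R: 4p + 2(1−p) = 2p + 2.
Setting these equal: −6p + 5 = 2p + 2 ⇒ −8p = -3 ⇒ p = 3/8, and the value is (-6)·(3/8) + 5 = 11/4.
For the column player: with q = P(L), equating R1's and R2's payoffs gives −5q + 4 = 3q + 2 ⇒ q = 1/4.

11/4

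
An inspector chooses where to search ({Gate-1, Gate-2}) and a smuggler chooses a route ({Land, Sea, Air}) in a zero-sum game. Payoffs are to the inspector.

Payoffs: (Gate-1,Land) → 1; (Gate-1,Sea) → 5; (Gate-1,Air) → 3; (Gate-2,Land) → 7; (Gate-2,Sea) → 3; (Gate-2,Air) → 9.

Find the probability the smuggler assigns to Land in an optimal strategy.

1/4

Row minima: Gate-1 → 1, Gate-2 → 3; maximin = 3.
Column maxima: Land → 7, Sea → 5, Air → 9; minimax = 5.
3 ≠ 5, so there is no saddle point; optimal play is mixed.
Air is strictly dominated by Land (it gives the inspector strictly more in every row), so the smuggler never plays it.
On the remaining 2×2 (Gate-1, Gate-2 vs Land, Sea):
Let the inspector play Gate-1 with probability p. Expected payoff against Land: 1p + 7(1−p) = −6p + 7; against Sea: 5p + 3(1−p) = 2p + 3.
Setting these equal: −6p + 7 = 2p + 3 ⇒ −8p = -4 ⇒ p = 1/2, and the value is (-6)·(1/2) + 7 = 4.
For the smuggler: with q = P(Land), equating Gate-1's and Gate-2's payoffs gives −4q + 5 = 4q + 3 ⇒ q = 1/4.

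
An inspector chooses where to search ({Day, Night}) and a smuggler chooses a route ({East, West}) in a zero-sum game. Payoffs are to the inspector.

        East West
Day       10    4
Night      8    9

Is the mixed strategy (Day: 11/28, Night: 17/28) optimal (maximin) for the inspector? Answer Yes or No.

No

Against East this mix gives (11/28)·10 + (17/28)·8 = 123/14.
Against West this mix gives (11/28)·4 + (17/28)·9 = 197/28.
The smuggler will play West, holding the inspector to 197/28. Shifting weight toward the row that does better against West would raise this floor (the equalizing mix achieves 58/7 against both West and East), so the proposed strategy is not optimal.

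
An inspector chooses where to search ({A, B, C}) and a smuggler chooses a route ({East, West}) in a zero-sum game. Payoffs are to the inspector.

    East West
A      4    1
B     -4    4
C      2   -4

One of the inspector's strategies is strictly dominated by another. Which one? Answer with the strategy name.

A gives a strictly higher payoff than C against every column: 4 > 2, 1 > -4.
So C is strictly dominated and the inspector never plays it.

C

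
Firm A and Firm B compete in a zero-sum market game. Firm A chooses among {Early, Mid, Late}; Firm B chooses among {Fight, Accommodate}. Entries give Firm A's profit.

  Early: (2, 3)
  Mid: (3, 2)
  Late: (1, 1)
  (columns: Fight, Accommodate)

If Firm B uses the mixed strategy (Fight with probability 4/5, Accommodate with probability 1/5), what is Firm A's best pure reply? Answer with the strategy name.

Expected payoff of Early: (4/5)·2 + (1/5)·3 = 11/5.
Expected payoff of Mid: (4/5)·3 + (1/5)·2 = 14/5.
Expected payoff of Late: (4/5)·1 + (1/5)·1 = 1.
The largest is 14/5, so Firm A's best response is Mid.

Mid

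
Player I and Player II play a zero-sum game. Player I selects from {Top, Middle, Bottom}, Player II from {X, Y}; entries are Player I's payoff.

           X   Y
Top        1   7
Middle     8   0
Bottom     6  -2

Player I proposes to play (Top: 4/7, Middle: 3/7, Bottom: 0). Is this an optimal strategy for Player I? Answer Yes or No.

Yes

Against X this mix gives (4/7)·1 + (3/7)·8 = 4.
Against Y this mix gives (4/7)·7 + (3/7)·0 = 4.
All of Player II's active replies (X, Y) yield 4, and no column does worse for Player I. The mix makes Player II indifferent and guarantees 4, so it is optimal.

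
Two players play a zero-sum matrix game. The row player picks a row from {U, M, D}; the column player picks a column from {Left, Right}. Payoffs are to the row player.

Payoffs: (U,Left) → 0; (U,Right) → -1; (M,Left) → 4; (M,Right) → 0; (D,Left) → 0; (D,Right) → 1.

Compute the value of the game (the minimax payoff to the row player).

Row minima: U → -1, M → 0, D → 0; maximin = 0.
Column maxima: Left → 4, Right → 1; minimax = 1.
0 ≠ 1, so there is no saddle point; optimal play is mixed.
U is strictly dominated by M, so the row player never plays it.
On the remaining 2×2 (M, D vs Left, Right):
Let the row player play M with probability p. Expected payoff against Left: 4p + 0(1−p) = 4p; against Right: 0p + 1(1−p) = −p + 1.
Setting these equal: 4p = −p + 1 ⇒ 5p = 1 ⇒ p = 1/5, and the value is (4)·(1/5) = 4/5.
For the column player: with q = P(Left), equating M's and D's payoffs gives 4q = −q + 1 ⇒ q = 1/5.

4/5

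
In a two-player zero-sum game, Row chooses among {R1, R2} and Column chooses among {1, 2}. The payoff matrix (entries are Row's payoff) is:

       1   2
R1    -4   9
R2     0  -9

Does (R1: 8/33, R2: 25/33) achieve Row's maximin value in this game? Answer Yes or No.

No

Against 1 this mix gives (8/33)·(-4) + (25/33)·0 = -32/33.
Against 2 this mix gives (8/33)·9 + (25/33)·(-9) = -51/11.
Column will play 2, holding Row to -51/11. Shifting weight toward the row that does better against 2 would raise this floor (the equalizing mix achieves -18/11 against both 2 and 1), so the proposed strategy is not optimal.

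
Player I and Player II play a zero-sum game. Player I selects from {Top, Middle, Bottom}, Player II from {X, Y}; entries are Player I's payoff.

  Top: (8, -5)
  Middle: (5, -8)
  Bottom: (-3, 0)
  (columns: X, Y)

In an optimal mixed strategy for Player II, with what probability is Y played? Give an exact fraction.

11/16

Row minima: Top → -5, Middle → -8, Bottom → -3; maximin = -3.
Column maxima: X → 8, Y → 0; minimax = 0.
-3 ≠ 0, so there is no saddle point; optimal play is mixed.
Middle is strictly dominated by Top, so Player I never plays it.
On the remaining 2×2 (Top, Bottom vs X, Y):
Let Player I play Top with probability p. Expected payoff against X: 8p + (-3)(1−p) = 11p − 3; against Y: (-5)p + 0(1−p) = −5p.
Setting these equal: 11p − 3 = −5p ⇒ 16p = 3 ⇒ p = 3/16, and the value is (11)·(3/16) − 3 = -15/16.
For Player II: with q = P(X), equating Top's and Bottom's payoffs gives 13q − 5 = −3q ⇒ q = 5/16.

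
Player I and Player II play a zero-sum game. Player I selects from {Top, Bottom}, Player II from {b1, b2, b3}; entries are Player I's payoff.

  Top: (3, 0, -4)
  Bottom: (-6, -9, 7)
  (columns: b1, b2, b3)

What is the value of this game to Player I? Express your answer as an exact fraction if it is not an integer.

-9/5

Row minima: Top → -4, Bottom → -9; maximin = -4.
Column maxima: b1 → 3, b2 → 0, b3 → 7; minimax = 0.
-4 ≠ 0, so there is no saddle point; optimal play is mixed.
b1 is strictly dominated by b2 (it gives Player I strictly more in every row), so Player II never plays it.
On the remaining 2×2 (Top, Bottom vs b2, b3):
Let Player I play Top with probability p. Expected payoff against b2: 0p + (-9)(1−p) = 9p − 9; against b3: (-4)p + 7(1−p) = −11p + 7.
Setting these equal: 9p − 9 = −11p + 7 ⇒ 20p = 16 ⇒ p = 4/5, and the value is (9)·(4/5) − 9 = -9/5.
For Player II: with q = P(b2), equating Top's and Bottom's payoffs gives 4q − 4 = −16q + 7 ⇒ q = 11/20.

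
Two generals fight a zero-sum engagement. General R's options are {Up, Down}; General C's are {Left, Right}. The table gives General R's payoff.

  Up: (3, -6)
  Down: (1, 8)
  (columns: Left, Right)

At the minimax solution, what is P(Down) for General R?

Row minima: Up → -6, Down → 1; maximin = 1.
Column maxima: Left → 3, Right → 8; minimax = 3.
1 ≠ 3, so there is no saddle point; optimal play is mixed.
Let General R play Up with probability p. Expected payoff against Left: 3p + 1(1−p) = 2p + 1; against Right: (-6)p + 8(1−p) = −14p + 8.
Setting these equal: 2p + 1 = −14p + 8 ⇒ 16p = 7 ⇒ p = 7/16, and the value is (2)·(7/16) + 1 = 15/8.
For General C: with q = P(Left), equating Up's and Down's payoffs gives 9q − 6 = −7q + 8 ⇒ q = 7/8.

9/16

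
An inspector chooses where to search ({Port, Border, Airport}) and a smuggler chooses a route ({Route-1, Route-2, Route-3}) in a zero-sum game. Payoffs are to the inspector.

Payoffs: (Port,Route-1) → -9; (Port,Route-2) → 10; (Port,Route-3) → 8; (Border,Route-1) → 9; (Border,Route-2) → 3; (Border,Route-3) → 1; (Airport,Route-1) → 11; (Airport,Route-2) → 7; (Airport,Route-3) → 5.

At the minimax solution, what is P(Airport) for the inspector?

Row minima: Port → -9, Border → 1, Airport → 5; maximin = 5.
Column maxima: Route-1 → 11, Route-2 → 10, Route-3 → 8; minimax = 8.
5 ≠ 8, so there is no saddle point; optimal play is mixed.
Border is strictly dominated by Airport, so the inspector never plays it.
Route-2 is strictly dominated by Route-3 (it gives the inspector strictly more in every row), so the smuggler never plays it.
On the remaining 2×2 (Port, Airport vs Route-1, Route-3):
Let the inspector play Port with probability p. Expected payoff against Route-1: (-9)p + 11(1−p) = −20p + 11; against Route-3: 8p + 5(1−p) = 3p + 5.
Setting these equal: −20p + 11 = 3p + 5 ⇒ −23p = -6 ⇒ p = 6/23, and the value is (-20)·(6/23) + 11 = 133/23.
For the smuggler: with q = P(Route-1), equating Port's and Airport's payoffs gives −17q + 8 = 6q + 5 ⇒ q = 3/23.

17/23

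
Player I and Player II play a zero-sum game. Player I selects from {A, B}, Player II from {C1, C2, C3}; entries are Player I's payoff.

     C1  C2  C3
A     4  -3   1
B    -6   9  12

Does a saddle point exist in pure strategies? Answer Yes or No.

Row minima: A → -3, B → -6; maximin = -3.
Column maxima: C1 → 4, C2 → 9, C3 → 12; minimax = 4.
-3 ≠ 4, so no pure-strategy equilibrium exists.

No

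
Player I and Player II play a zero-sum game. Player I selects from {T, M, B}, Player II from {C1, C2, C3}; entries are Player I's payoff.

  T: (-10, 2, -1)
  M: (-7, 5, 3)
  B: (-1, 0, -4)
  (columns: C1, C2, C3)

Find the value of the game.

-31/13

Row minima: T → -10, M → -7, B → -4; maximin = -4.
Column maxima: C1 → -1, C2 → 5, C3 → 3; minimax = -1.
-4 ≠ -1, so there is no saddle point; optimal play is mixed.
T is strictly dominated by M, so Player I never plays it.
C2 is strictly dominated by C1 (it gives Player I strictly more in every row), so Player II never plays it.
On the remaining 2×2 (M, B vs C1, C3):
Let Player I play M with probability p. Expected payoff against C1: (-7)p + (-1)(1−p) = −6p − 1; against C3: 3p + (-4)(1−p) = 7p − 4.
Setting these equal: −6p − 1 = 7p − 4 ⇒ −13p = -3 ⇒ p = 3/13, and the value is (-6)·(3/13) − 1 = -31/13.
For Player II: with q = P(C1), equating M's and B's payoffs gives −10q + 3 = 3q − 4 ⇒ q = 7/13.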